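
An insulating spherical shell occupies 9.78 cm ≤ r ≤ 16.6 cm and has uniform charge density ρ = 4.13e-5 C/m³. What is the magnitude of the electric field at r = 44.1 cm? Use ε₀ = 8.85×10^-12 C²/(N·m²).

2.91×10^4 N/C

By spherical symmetry E is radial; choose a Gaussian sphere of radius r = 44.1 cm (r > 16.6 cm, enclosing the whole shell).
Q_enc = ρ·(4π/3)(b³ − a³) = (4.13×10^-5)·(4π/3)·((0.166)³ − (0.0978)³) = 6.295×10^-7 C.
By Gauss's law, ∮E·dA = E·4πr² = Q_enc/ε₀.
E = |Q_enc|/(4πε₀r²) = (6.295×10^-7)/(4π·8.85×10^-12·(0.441)²) = 2.91×10^4 N/C.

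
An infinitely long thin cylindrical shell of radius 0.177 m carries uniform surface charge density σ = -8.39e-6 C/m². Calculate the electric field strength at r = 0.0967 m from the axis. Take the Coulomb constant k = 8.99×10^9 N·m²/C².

E = 0

By cylindrical symmetry E is radial; use a coaxial Gaussian cylinder of radius 0.0967 m and length L (r < 0.177 m, inside the shell).
No charge is enclosed, so Gauss's law gives E·2πrL = 0 ⇒ E = 0.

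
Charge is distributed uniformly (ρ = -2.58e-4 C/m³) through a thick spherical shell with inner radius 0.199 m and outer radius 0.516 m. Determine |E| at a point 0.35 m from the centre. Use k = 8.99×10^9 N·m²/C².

2.78×10^6 N/C

Symmetry ⇒ E = E(r) r̂. Gaussian sphere of radius r = 0.35 m (within the shell material, 0.199 m < r < 0.516 m).
Enclosed charge is the volume from a to r: Q_enc = (4π/3)ρ(r³ − a³) = -3.782×10^-5 C.
Applying ∮E·dA = Q_enc/ε₀ with Φ = E(4πr²):
E = k|Q_enc|/r² = (8.99×10^9)(3.782×10^-5)/(0.35)² = 2.78×10^6 N/C.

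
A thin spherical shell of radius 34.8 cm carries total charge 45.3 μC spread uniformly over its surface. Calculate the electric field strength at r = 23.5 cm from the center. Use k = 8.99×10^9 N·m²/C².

E = 0 (no enclosed charge)

Take a concentric spherical Gaussian surface of radius r = 23.5 cm (inside the shell, r < 34.8 cm).
No charge lies within this surface, so Q_enc = 0 and Gauss's law gives E·4πr² = 0 ⇒ E = 0.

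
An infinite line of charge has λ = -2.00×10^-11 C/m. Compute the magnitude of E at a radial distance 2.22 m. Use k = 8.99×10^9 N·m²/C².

E = 0.162 N/C

By cylindrical symmetry E is radial; use a coaxial Gaussian cylinder of radius 2.22 m and length L.
Q_enc = λL, so λ_enc = -2.00e-11 C/m.
Since E is radial and uniform over the curved surface, Φ = E·2πrL = Q_enc/ε₀ = λ_enc L/ε₀.
E = 2k|λ_enc|/r = 2(8.99×10^9)(2.00×10^-11)/(2.22) = 0.162 N/C.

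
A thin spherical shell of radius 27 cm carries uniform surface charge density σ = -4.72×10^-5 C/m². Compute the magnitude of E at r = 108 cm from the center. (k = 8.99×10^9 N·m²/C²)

E = 3.33×10^5 V/m

Take a concentric spherical Gaussian surface of radius r = 108 cm (r > 27 cm).
The entire shell is enclosed: Q_enc = σ·4πR² = (-4.72×10^-5)·4π·(0.27)² = -4.324e-5 C.
By Gauss's law, ∮E·dA = E·4πr² = Q_enc/ε₀.
E = k|Q_enc|/r² = (8.99×10^9)(4.324×10^-5)/(1.08)² = 3.33×10^5 N/C.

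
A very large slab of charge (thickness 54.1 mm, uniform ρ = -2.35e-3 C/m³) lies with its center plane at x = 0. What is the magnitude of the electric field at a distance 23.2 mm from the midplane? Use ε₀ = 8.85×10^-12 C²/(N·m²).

E = 6.16×10^6 V/m

By symmetry E is perpendicular to the slab. A Gaussian pillbox from −23.2 mm to +23.2 mm (face area A) lies entirely within the slab.
Q_enc = ρ·(2x)·A and flux = 2EA, so 2EA = 2ρxA/ε₀ ⇒ E = |ρ|x/ε₀.
E = (2.35e-3)(0.0232)/(8.85×10^-12) = 6.16×10^6 N/C.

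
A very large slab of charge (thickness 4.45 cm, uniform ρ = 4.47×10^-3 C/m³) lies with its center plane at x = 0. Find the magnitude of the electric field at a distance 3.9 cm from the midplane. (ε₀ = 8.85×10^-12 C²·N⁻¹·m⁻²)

|E| ≈ 1.12e7 N/C

The point |x| = 3.9 cm lies outside the slab (half-thickness 0.02225 m). A symmetric pillbox spanning the full slab encloses Q_enc = ρ·d·A.
Flux = 2EA ⇒ E = |ρ|d/(2ε₀), independent of distance outside.
E = (4.47×10^-3)(0.0445)/(2·8.85×10^-12) = 1.12×10^7 N/C.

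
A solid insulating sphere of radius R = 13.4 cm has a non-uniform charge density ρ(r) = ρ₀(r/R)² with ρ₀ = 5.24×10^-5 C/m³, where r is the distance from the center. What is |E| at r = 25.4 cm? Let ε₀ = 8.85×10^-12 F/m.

4.42×10^4 N/C

By spherical symmetry E is radial; choose a Gaussian sphere of radius r = 25.4 cm (r > R, all charge enclosed).
Q_enc = 4π ∫₀^R ρ₀(r'/R)^2 r'² dr' = 4πρ₀R³/5 = 3.169×10^-7 C.
Since E is radial and uniform over the Gaussian sphere, Φ = E·4πr² = Q_enc/ε₀.
E = |Q_enc|/(4πε₀r²) = (3.169×10^-7)/(4π·8.85×10^-12·(0.254)²) = 4.42×10^4 N/C.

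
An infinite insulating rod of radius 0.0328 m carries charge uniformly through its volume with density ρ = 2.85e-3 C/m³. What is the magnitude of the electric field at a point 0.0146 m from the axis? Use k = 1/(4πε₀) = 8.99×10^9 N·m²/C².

2.35e6 N/C

Coaxial Gaussian cylinder, radius r = 0.0146 m, length L (r < R).
Charge inside radius r per length L is ρ·πr²·L, so λ_enc = ρπr² = 1.909e-6 C/m.
Since E is radial and uniform over the curved surface, Φ = E·2πrL = Q_enc/ε₀ = λ_enc L/ε₀.
E = 2k|λ_enc|/r = 2(8.99×10^9)(1.909e-6)/(0.0146) = 2.35×10^6 N/C.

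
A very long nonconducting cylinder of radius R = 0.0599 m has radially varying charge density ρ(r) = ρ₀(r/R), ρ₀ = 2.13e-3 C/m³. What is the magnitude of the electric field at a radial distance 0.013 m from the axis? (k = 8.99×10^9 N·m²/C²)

Choose a coaxial cylinder of radius r = 0.013 m (arbitrary length L) as the Gaussian surface (r < R).
Integrating ρ over the cross-section to radius r: λ_enc = (2πρ₀/R) ∫₀^r r'^2 dr' = 2πρ₀ r^3/(3·R) = 1.636e-7 C/m.
By Gauss's law (flux through the curved wall only), E·2πrL = λ_enc L/ε₀.
E = 2k|λ_enc|/r = 2(8.99×10^9)(1.636e-7)/(0.013) = 2.26×10^5 N/C.

|E| = 2.26e5 N/C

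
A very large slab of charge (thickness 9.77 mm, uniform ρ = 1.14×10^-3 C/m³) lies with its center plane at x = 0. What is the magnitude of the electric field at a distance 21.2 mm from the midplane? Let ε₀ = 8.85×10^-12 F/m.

|E| = 6.29e5 N/C

The point |x| = 21.2 mm lies outside the slab (half-thickness 0.004885 m). A symmetric pillbox spanning the full slab encloses Q_enc = ρ·d·A.
Flux = 2EA ⇒ E = |ρ|d/(2ε₀), independent of distance outside.
E = (1.14e-3)(0.00977)/(2·8.85×10^-12) = 6.29e5 N/C.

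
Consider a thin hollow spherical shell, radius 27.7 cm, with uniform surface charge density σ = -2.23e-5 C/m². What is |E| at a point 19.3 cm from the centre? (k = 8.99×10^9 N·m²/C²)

|E| = 0 N/C

By spherical symmetry E is radial; choose a Gaussian sphere of radius r = 19.3 cm (inside the shell, r < 27.7 cm).
No charge lies within this surface, so Q_enc = 0 and Gauss's law gives E·4πr² = 0 ⇒ E = 0.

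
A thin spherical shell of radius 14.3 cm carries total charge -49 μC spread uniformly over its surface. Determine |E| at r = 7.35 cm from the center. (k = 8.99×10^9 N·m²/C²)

|E| = 0 N/C

By spherical symmetry E is radial; choose a Gaussian sphere of radius r = 7.35 cm (inside the shell, r < 14.3 cm).
No charge lies within this surface, so Q_enc = 0 and Gauss's law gives E·4πr² = 0 ⇒ E = 0.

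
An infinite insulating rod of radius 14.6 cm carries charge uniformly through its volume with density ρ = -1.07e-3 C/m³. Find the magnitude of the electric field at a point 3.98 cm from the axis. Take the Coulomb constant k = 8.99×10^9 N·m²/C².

|E| = 2.41×10^6 N/C

Take a coaxial cylindrical Gaussian surface of radius r = 3.98 cm and length L (r < R).
Enclosed charge per unit length: λ_enc = ρ·πr² = (-1.07×10^-3)π(0.0398)² = -5.325e-6 C/m.
Since E is radial and uniform over the curved surface, Φ = E·2πrL = Q_enc/ε₀ = λ_enc L/ε₀.
E = 2k|λ_enc|/r = 2(8.99×10^9)(5.325e-6)/(0.0398) = 2.41×10^6 N/C.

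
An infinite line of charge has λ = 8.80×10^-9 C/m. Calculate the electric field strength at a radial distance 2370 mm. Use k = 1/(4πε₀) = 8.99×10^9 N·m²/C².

E ≈ 66.8 V/m

By cylindrical symmetry E is radial; use a coaxial Gaussian cylinder of radius 2370 mm and length L.
Q_enc = λL, so λ_enc = 8.80×10^-9 C/m.
Gauss's law: E·2πrL = λ_enc L/ε₀.
E = 2k|λ_enc|/r = 2(8.99×10^9)(8.80e-9)/(2.37) = 66.8 N/C.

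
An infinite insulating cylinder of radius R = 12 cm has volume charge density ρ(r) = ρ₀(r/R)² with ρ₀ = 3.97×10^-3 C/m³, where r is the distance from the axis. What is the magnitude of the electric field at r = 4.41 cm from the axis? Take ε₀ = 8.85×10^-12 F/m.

|E| = 6.68×10^5 V/m

Choose a coaxial cylinder of radius r = 4.41 cm (arbitrary length L) as the Gaussian surface (r < R).
Integrating ρ over the cross-section to radius r: λ_enc = (2πρ₀/R²) ∫₀^r r'^3 dr' = 2πρ₀ r^4/(4·R²) = 1.638×10^-6 C/m.
By Gauss's law (flux through the curved wall only), E·2πrL = λ_enc L/ε₀.
E = |λ_enc|/(2πε₀r) = (1.638×10^-6)/(2π·8.85×10^-12·0.0441) = 6.68×10^5 N/C.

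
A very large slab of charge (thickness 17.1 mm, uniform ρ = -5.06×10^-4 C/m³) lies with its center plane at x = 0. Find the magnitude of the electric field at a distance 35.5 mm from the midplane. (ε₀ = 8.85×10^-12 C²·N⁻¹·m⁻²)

|E| = 4.89×10^5 N/C

The point |x| = 35.5 mm lies outside the slab (half-thickness 0.00855 m). A symmetric pillbox spanning the full slab encloses Q_enc = ρ·d·A.
Flux = 2EA ⇒ E = |ρ|d/(2ε₀), independent of distance outside.
E = (5.06×10^-4)(0.0171)/(2·8.85×10^-12) = 4.89×10^5 N/C.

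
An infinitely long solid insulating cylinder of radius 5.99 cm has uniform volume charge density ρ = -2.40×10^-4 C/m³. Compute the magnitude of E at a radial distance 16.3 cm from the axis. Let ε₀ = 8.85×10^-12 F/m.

By cylindrical symmetry E is radial; use a coaxial Gaussian cylinder of radius 16.3 cm and length L (r > 5.99 cm, full cross-section enclosed).
λ_enc = ρ·πR² = (-2.40e-4)π(0.0599)² = -2.705e-6 C/m.
Since E is radial and uniform over the curved surface, Φ = E·2πrL = Q_enc/ε₀ = λ_enc L/ε₀.
E = |λ_enc|/(2πε₀r) = (2.705×10^-6)/(2π·8.85×10^-12·0.163) = 2.98×10^5 N/C.

|E| = 2.98e5 V/m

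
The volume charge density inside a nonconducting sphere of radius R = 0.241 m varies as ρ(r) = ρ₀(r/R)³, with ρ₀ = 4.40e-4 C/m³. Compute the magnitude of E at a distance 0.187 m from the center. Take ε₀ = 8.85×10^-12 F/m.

7.24×10^5 V/m

By spherical symmetry E is radial; choose a Gaussian sphere of radius r = 0.187 m (r < R).
Integrate the density: Q_enc = 4π ∫₀^r ρ₀(r'/R)^3 r'² dr' = 4πρ₀ r^6/(6·R³) = 2.815×10^-6 C.
Applying ∮E·dA = Q_enc/ε₀ with Φ = E(4πr²):
E = |Q_enc|/(4πε₀r²) = (2.815e-6)/(4π·8.85×10^-12·(0.187)²) = 7.24×10^5 N/C.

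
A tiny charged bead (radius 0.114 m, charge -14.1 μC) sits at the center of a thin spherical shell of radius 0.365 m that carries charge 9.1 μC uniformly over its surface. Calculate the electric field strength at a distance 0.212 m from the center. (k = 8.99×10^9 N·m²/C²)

|E| = 2.82e6 V/m

Symmetry ⇒ E = E(r) r̂. Gaussian sphere of radius r = 0.212 m (between the bodies, 0.114 m < r < 0.365 m).
The shell at 0.365 m lies outside the Gaussian surface, so Q_enc = -14.1 μC = -1.41e-5 C.
Gauss's law: E·4πr² = Q_enc/ε₀.
E = k|Q_enc|/r² = (8.99×10^9)(1.41×10^-5)/(0.212)² = 2.82×10^6 N/C.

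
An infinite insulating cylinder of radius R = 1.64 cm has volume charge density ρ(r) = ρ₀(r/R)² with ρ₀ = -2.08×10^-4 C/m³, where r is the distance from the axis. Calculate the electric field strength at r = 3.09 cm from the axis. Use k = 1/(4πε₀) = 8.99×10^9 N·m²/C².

Take a coaxial cylindrical Gaussian surface of radius r = 3.09 cm and length L (r > R, full charge per length enclosed).
λ_enc = 2π ∫₀^R ρ₀(r'/R)^2 r' dr' = 2πρ₀R²/4 = -8.788×10^-8 C/m.
By Gauss's law (flux through the curved wall only), E·2πrL = λ_enc L/ε₀.
E = 2k|λ_enc|/r = 2(8.99×10^9)(8.788×10^-8)/(0.0309) = 5.11×10^4 N/C.

|E| ≈ 5.11e4 N/C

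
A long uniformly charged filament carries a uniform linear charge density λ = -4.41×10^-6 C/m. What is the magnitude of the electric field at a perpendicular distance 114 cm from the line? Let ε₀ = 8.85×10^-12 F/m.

6.96e4 N/C

Choose a coaxial cylinder of radius r = 114 cm (arbitrary length L) as the Gaussian surface.
Q_enc = λL, so λ_enc = -4.41×10^-6 C/m.
By Gauss's law (flux through the curved wall only), E·2πrL = λ_enc L/ε₀.
E = |λ_enc|/(2πε₀r) = (4.41×10^-6)/(2π·8.85×10^-12·1.14) = 6.96e4 N/C.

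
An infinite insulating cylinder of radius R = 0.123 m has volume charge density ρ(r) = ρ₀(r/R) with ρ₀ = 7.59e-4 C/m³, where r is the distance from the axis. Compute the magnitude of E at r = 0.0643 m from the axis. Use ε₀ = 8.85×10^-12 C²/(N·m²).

|E| ≈ 9.61×10^5 N/C

Choose a coaxial cylinder of radius r = 0.0643 m (arbitrary length L) as the Gaussian surface (r < R).
Integrating ρ over the cross-section to radius r: λ_enc = (2πρ₀/R) ∫₀^r r'^2 dr' = 2πρ₀ r^3/(3·R) = 3.436×10^-6 C/m.
Gauss's law: E·2πrL = λ_enc L/ε₀.
E = |λ_enc|/(2πε₀r) = (3.436e-6)/(2π·8.85×10^-12·0.0643) = 9.61×10^5 N/C.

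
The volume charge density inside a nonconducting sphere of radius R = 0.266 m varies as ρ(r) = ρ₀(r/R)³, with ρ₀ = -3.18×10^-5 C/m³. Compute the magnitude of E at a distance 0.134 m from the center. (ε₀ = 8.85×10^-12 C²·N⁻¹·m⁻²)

Use a concentric Gaussian sphere at r = 0.134 m (r < R).
Integrate the density: Q_enc = 4π ∫₀^r ρ₀(r'/R)^3 r'² dr' = 4πρ₀ r^6/(6·R³) = -2.049×10^-8 C.
Since E is radial and uniform over the Gaussian sphere, Φ = E·4πr² = Q_enc/ε₀.
E = |Q_enc|/(4πε₀r²) = (2.049×10^-8)/(4π·8.85×10^-12·(0.134)²) = 1.03×10^4 N/C.

E ≈ 1.03e4 N/C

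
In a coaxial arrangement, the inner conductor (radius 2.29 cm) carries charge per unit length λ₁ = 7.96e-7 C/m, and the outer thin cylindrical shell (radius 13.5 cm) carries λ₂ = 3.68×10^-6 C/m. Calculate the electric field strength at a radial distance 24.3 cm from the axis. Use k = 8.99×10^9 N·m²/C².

Choose a coaxial cylinder of radius r = 24.3 cm (arbitrary length L) as the Gaussian surface (r > 13.5 cm, enclosing both).
λ_enc = λ₁ + λ₂ = (7.96e-7) + (3.68×10^-6) = 4.476×10^-6 C/m.
Since E is radial and uniform over the curved surface, Φ = E·2πrL = Q_enc/ε₀ = λ_enc L/ε₀.
E = 2k|λ_enc|/r = 2(8.99×10^9)(4.476×10^-6)/(0.243) = 3.31×10^5 N/C.

E = 3.31×10^5 V/m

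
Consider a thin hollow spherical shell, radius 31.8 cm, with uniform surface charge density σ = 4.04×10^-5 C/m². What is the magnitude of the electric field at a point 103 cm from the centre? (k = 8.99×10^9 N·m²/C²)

E = 4.35×10^5 N/C

By spherical symmetry E is radial; choose a Gaussian sphere of radius r = 103 cm (r > 31.8 cm).
The entire shell is enclosed: Q_enc = σ·4πR² = (4.04×10^-5)·4π·(0.318)² = 5.134×10^-5 C.
Applying ∮E·dA = Q_enc/ε₀ with Φ = E(4πr²):
E = k|Q_enc|/r² = (8.99×10^9)(5.134×10^-5)/(1.03)² = 4.35e5 N/C.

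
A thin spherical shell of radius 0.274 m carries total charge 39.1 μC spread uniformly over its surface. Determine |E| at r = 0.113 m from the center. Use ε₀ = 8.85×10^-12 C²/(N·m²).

E = 0 (no enclosed charge)

Take a concentric spherical Gaussian surface of radius r = 0.113 m (inside the shell, r < 0.274 m).
No charge lies within this surface, so Q_enc = 0 and Gauss's law gives E·4πr² = 0 ⇒ E = 0.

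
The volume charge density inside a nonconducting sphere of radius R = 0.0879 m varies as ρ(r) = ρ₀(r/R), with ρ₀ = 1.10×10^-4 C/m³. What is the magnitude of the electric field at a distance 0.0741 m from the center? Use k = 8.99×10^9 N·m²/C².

Symmetry ⇒ E = E(r) r̂. Gaussian sphere of radius r = 0.0741 m (r < R).
Q_enc = ∫₀^r ρ(r')·4πr'² dr' = (4πρ₀/R) ∫₀^r r'^3 dr' = 4πρ₀ r^4/(4·R) = 1.185e-7 C.
Since E is radial and uniform over the Gaussian sphere, Φ = E·4πr² = Q_enc/ε₀.
E = k|Q_enc|/r² = (8.99×10^9)(1.185×10^-7)/(0.0741)² = 1.94×10^5 N/C.

E ≈ 1.94×10^5 N/C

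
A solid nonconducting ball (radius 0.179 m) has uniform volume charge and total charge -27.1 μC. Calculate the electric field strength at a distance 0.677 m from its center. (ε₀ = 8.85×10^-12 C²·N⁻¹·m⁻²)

|E| ≈ 5.32×10^5 N/C

By spherical symmetry E is radial; choose a Gaussian sphere of radius r = 0.677 m (r > R, so the entire charge is enclosed).
Q_enc = -27.1 μC = -2.71e-5 C.
Since E is radial and uniform over the Gaussian sphere, Φ = E·4πr² = Q_enc/ε₀.
E = |Q_enc|/(4πε₀r²) = (2.71e-5)/(4π·8.85×10^-12·(0.677)²) = 5.32×10^5 N/C.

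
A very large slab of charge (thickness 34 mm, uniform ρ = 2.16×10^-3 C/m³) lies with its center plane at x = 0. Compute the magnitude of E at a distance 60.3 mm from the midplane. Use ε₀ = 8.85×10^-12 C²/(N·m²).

|E| ≈ 4.15×10^6 N/C

The point |x| = 60.3 mm lies outside the slab (half-thickness 0.017 m). A symmetric pillbox spanning the full slab encloses Q_enc = ρ·d·A.
Flux = 2EA ⇒ E = |ρ|d/(2ε₀), independent of distance outside.
E = (2.16×10^-3)(0.034)/(2·8.85×10^-12) = 4.15×10^6 N/C.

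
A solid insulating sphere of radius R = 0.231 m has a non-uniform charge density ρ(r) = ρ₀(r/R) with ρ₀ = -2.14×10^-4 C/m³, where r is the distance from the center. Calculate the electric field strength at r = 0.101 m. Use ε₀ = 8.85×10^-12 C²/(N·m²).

Take a concentric spherical Gaussian surface of radius r = 0.101 m (r < R).
Integrate the density: Q_enc = 4π ∫₀^r ρ₀(r'/R)^1 r'² dr' = 4πρ₀ r^4/(4·R) = -3.029×10^-7 C.
Gauss's law: E·4πr² = Q_enc/ε₀.
E = |Q_enc|/(4πε₀r²) = (3.029×10^-7)/(4π·8.85×10^-12·(0.101)²) = 2.67×10^5 N/C.

E ≈ 2.67×10^5 N/C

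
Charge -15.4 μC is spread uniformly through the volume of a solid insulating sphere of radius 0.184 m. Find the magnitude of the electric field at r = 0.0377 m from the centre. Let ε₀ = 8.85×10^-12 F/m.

Symmetry ⇒ E = E(r) r̂. Gaussian sphere of radius r = 0.0377 m (r < R).
Only the charge within r is enclosed: Q_enc = Q·(r/R)³ = (-15.4 μC)·(0.0377 m/0.184 m)³ = -1.325×10^-7 C.
Since E is radial and uniform over the Gaussian sphere, Φ = E·4πr² = Q_enc/ε₀.
E = |Q_enc|/(4πε₀r²) = (1.325×10^-7)/(4π·8.85×10^-12·(0.0377)²) = 8.38×10^5 N/C.

E ≈ 8.38×10^5 V/m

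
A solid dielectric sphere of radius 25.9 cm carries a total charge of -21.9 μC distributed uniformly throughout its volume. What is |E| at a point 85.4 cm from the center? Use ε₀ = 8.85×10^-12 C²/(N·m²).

|E| ≈ 2.70×10^5 N/C

By spherical symmetry E is radial; choose a Gaussian sphere of radius r = 85.4 cm (r > R, so the entire charge is enclosed).
Q_enc = -21.9 μC = -2.19×10^-5 C.
By Gauss's law, ∮E·dA = E·4πr² = Q_enc/ε₀.
E = |Q_enc|/(4πε₀r²) = (2.19×10^-5)/(4π·8.85×10^-12·(0.854)²) = 2.70e5 N/C.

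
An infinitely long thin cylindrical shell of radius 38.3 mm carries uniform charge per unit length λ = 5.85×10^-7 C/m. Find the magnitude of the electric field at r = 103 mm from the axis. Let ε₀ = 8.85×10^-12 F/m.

1.02e5 N/C

Take a coaxial cylindrical Gaussian surface of radius r = 103 mm and length L (r > 38.3 mm).
The full line charge is enclosed: λ_enc = 5.85×10^-7 C/m.
Gauss's law: E·2πrL = λ_enc L/ε₀.
E = |λ_enc|/(2πε₀r) = (5.85×10^-7)/(2π·8.85×10^-12·0.103) = 1.02e5 N/C.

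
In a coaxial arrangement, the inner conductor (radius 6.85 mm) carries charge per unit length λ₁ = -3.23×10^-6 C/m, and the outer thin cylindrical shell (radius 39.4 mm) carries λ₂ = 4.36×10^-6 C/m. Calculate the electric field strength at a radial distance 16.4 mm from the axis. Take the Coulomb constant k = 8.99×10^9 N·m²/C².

E ≈ 3.54e6 N/C

Coaxial Gaussian cylinder, radius r = 16.4 mm, length L (between the conductors, 6.85 mm < r < 39.4 mm).
The shell at 39.4 mm lies outside the Gaussian surface, so λ_enc = λ₁ = -3.23e-6 C/m.
Gauss's law: E·2πrL = λ_enc L/ε₀.
E = 2k|λ_enc|/r = 2(8.99×10^9)(3.23e-6)/(0.0164) = 3.54e6 N/C.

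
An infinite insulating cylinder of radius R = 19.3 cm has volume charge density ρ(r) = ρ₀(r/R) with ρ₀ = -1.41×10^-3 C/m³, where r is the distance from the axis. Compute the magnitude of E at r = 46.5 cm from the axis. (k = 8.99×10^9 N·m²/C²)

By cylindrical symmetry E is radial; use a coaxial Gaussian cylinder of radius 46.5 cm and length L (r > R, full charge per length enclosed).
λ_enc = 2π ∫₀^R ρ₀(r'/R)^1 r' dr' = 2πρ₀R²/3 = -1.10×10^-4 C/m.
Applying ∮E·dA = Q_enc/ε₀ with the end caps contributing no flux:
E = 2k|λ_enc|/r = 2(8.99×10^9)(1.10e-4)/(0.465) = 4.25×10^6 N/C.

E ≈ 4.25×10^6 N/C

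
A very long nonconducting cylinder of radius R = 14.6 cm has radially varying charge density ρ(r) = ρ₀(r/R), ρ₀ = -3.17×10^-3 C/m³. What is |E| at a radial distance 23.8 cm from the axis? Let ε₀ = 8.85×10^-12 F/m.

By cylindrical symmetry E is radial; use a coaxial Gaussian cylinder of radius 23.8 cm and length L (r > R, full charge per length enclosed).
λ_enc = 2π ∫₀^R ρ₀(r'/R)^1 r' dr' = 2πρ₀R²/3 = -1.415×10^-4 C/m.
By Gauss's law (flux through the curved wall only), E·2πrL = λ_enc L/ε₀.
E = |λ_enc|/(2πε₀r) = (1.415×10^-4)/(2π·8.85×10^-12·0.238) = 1.07e7 N/C.

|E| ≈ 1.07e7 N/C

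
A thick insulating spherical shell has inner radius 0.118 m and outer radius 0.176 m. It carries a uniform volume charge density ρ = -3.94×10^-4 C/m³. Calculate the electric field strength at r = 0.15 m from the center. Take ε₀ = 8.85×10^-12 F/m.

Symmetry ⇒ E = E(r) r̂. Gaussian sphere of radius r = 0.15 m (within the shell material, 0.118 m < r < 0.176 m).
Enclosed charge is the volume from a to r: Q_enc = (4π/3)ρ(r³ − a³) = -2.858×10^-6 C.
By Gauss's law, ∮E·dA = E·4πr² = Q_enc/ε₀.
E = |Q_enc|/(4πε₀r²) = (2.858×10^-6)/(4π·8.85×10^-12·(0.15)²) = 1.14e6 N/C.

|E| ≈ 1.14×10^6 N/C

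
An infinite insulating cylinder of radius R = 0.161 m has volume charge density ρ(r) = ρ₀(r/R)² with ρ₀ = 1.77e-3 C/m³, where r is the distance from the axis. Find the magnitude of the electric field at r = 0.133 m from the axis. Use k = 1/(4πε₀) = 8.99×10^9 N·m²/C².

E ≈ 4.54×10^6 V/m

Coaxial Gaussian cylinder, radius r = 0.133 m, length L (r < R).
λ_enc = ∫₀^r ρ(r')·2πr' dr' = (2πρ₀/R²)·r^4/4 = 3.356×10^-5 C/m.
Gauss's law: E·2πrL = λ_enc L/ε₀.
E = 2k|λ_enc|/r = 2(8.99×10^9)(3.356×10^-5)/(0.133) = 4.54×10^6 N/C.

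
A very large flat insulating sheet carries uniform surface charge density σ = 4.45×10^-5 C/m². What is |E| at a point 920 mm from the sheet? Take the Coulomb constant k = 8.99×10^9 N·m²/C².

E = 2.51e6 N/C

Choose a cylindrical pillbox piercing the sheet, end faces (area A) parallel to it.
Flux Φ = 2EA and Q_enc = σA, so 2EA = σA/ε₀ ⇒ E = |σ|/(2ε₀), independent of distance.
E = 2πk|σ| = 2π(8.99×10^9)(4.45e-5) = 2.51e6 N/C.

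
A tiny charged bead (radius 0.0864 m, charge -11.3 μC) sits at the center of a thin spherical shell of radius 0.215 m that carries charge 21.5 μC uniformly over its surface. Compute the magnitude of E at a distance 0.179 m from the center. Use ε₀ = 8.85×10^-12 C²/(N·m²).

E = 3.17e6 V/m

Symmetry ⇒ E = E(r) r̂. Gaussian sphere of radius r = 0.179 m (between the bodies, 0.0864 m < r < 0.215 m).
Only the inner charge is enclosed; the outer shell contributes nothing inside itself. Q_enc = -11.3 μC = -1.13e-5 C.
Since E is radial and uniform over the Gaussian sphere, Φ = E·4πr² = Q_enc/ε₀.
E = |Q_enc|/(4πε₀r²) = (1.13×10^-5)/(4π·8.85×10^-12·(0.179)²) = 3.17e6 N/C.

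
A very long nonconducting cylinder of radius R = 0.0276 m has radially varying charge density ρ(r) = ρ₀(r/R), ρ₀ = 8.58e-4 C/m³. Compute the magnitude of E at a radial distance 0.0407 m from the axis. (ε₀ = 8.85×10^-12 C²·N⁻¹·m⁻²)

Choose a coaxial cylinder of radius r = 0.0407 m (arbitrary length L) as the Gaussian surface (r > R, full charge per length enclosed).
λ_enc = 2π ∫₀^R ρ₀(r'/R)^1 r' dr' = 2πρ₀R²/3 = 1.369×10^-6 C/m.
Since E is radial and uniform over the curved surface, Φ = E·2πrL = Q_enc/ε₀ = λ_enc L/ε₀.
E = |λ_enc|/(2πε₀r) = (1.369×10^-6)/(2π·8.85×10^-12·0.0407) = 6.05e5 N/C.

E = 6.05e5 V/m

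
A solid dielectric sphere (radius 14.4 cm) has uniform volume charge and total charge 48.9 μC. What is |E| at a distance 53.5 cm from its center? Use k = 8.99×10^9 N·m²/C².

|E| ≈ 1.54×10^6 N/C

Symmetry ⇒ E = E(r) r̂. Gaussian sphere of radius r = 53.5 cm (r > R, so the entire charge is enclosed).
Q_enc = 48.9 μC = 4.89×10^-5 C.
Since E is radial and uniform over the Gaussian sphere, Φ = E·4πr² = Q_enc/ε₀.
E = k|Q_enc|/r² = (8.99×10^9)(4.89×10^-5)/(0.535)² = 1.54×10^6 N/C.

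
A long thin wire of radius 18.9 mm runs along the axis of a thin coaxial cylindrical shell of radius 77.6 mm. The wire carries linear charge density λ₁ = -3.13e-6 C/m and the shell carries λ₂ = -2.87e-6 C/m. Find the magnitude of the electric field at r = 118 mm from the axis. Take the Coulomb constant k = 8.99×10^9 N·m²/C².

Coaxial Gaussian cylinder, radius r = 118 mm, length L (r > 77.6 mm, enclosing both).
λ_enc = λ₁ + λ₂ = (-3.13e-6) + (-2.87e-6) = -6.00×10^-6 C/m.
By Gauss's law (flux through the curved wall only), E·2πrL = λ_enc L/ε₀.
E = 2k|λ_enc|/r = 2(8.99×10^9)(6.00×10^-6)/(0.118) = 9.14×10^5 N/C.

|E| ≈ 9.14×10^5 N/C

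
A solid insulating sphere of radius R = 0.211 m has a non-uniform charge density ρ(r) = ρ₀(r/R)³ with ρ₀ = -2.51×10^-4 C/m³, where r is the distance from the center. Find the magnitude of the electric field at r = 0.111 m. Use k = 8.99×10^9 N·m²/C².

E = 7.64×10^4 N/C

Symmetry ⇒ E = E(r) r̂. Gaussian sphere of radius r = 0.111 m (r < R).
Integrate the density: Q_enc = 4π ∫₀^r ρ₀(r'/R)^3 r'² dr' = 4πρ₀ r^6/(6·R³) = -1.047e-7 C.
By Gauss's law, ∮E·dA = E·4πr² = Q_enc/ε₀.
E = k|Q_enc|/r² = (8.99×10^9)(1.047e-7)/(0.111)² = 7.64e4 N/C.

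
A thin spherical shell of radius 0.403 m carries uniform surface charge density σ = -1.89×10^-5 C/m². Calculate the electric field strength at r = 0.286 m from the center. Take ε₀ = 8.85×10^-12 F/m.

Use a concentric Gaussian sphere at r = 0.286 m (inside the shell, r < 0.403 m).
All the charge is outside the Gaussian surface: Q_enc = 0, hence E = 0 everywhere inside the shell.

E = 0 (no enclosed charge)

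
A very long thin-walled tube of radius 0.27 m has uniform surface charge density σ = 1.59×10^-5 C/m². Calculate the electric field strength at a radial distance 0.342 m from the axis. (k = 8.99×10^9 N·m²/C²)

Coaxial Gaussian cylinder, radius r = 0.342 m, length L (r > 0.27 m).
The whole shell is enclosed: λ_enc = σ·2πR = (1.59e-5)·2π·(0.27) = 2.697×10^-5 C/m.
Gauss's law: E·2πrL = λ_enc L/ε₀.
E = 2k|λ_enc|/r = 2(8.99×10^9)(2.697×10^-5)/(0.342) = 1.42×10^6 N/C.

|E| ≈ 1.42×10^6 N/C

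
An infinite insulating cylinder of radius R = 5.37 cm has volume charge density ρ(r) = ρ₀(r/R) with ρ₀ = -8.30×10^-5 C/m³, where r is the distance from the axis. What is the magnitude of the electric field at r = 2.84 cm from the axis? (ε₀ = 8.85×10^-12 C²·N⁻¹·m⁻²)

|E| ≈ 4.70×10^4 N/C

Choose a coaxial cylinder of radius r = 2.84 cm (arbitrary length L) as the Gaussian surface (r < R).
λ_enc = ∫₀^r ρ(r')·2πr' dr' = (2πρ₀/R)·r^3/3 = -7.415×10^-8 C/m.
Gauss's law: E·2πrL = λ_enc L/ε₀.
E = |λ_enc|/(2πε₀r) = (7.415×10^-8)/(2π·8.85×10^-12·0.0284) = 4.70e4 N/C.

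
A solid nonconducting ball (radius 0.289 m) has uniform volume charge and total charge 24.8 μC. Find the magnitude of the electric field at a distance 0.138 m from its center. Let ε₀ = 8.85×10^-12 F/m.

Symmetry ⇒ E = E(r) r̂. Gaussian sphere of radius r = 0.138 m (r < R).
For a uniform sphere the enclosed fraction is (r/R)³, so Q_enc = (24.8 μC)(0.138/0.289)³ = 2.70×10^-6 C.
Gauss's law: E·4πr² = Q_enc/ε₀.
E = |Q_enc|/(4πε₀r²) = (2.70e-6)/(4π·8.85×10^-12·(0.138)²) = 1.27×10^6 N/C.

1.27×10^6 N/C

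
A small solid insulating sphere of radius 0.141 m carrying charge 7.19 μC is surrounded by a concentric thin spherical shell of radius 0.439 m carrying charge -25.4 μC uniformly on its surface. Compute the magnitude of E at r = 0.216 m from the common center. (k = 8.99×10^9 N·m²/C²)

Take a concentric spherical Gaussian surface of radius r = 0.216 m (between the bodies, 0.141 m < r < 0.439 m).
Only the inner charge is enclosed; the outer shell contributes nothing inside itself. Q_enc = 7.19 μC = 7.19×10^-6 C.
Since E is radial and uniform over the Gaussian sphere, Φ = E·4πr² = Q_enc/ε₀.
E = k|Q_enc|/r² = (8.99×10^9)(7.19×10^-6)/(0.216)² = 1.39×10^6 N/C.

E = 1.39×10^6 V/m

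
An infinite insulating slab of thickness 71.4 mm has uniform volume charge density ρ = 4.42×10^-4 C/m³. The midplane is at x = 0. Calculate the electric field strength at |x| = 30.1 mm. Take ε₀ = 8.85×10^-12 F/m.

By symmetry E is perpendicular to the slab. A Gaussian pillbox from −30.1 mm to +30.1 mm (face area A) lies entirely within the slab.
Q_enc = ρ·(2x)·A and flux = 2EA, so 2EA = 2ρxA/ε₀ ⇒ E = |ρ|x/ε₀.
E = (4.42×10^-4)(0.0301)/(8.85×10^-12) = 1.50×10^6 N/C.

E = 1.50×10^6 V/m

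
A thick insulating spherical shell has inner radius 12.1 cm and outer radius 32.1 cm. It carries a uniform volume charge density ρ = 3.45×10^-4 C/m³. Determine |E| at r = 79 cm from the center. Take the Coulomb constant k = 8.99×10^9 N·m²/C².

Use a concentric Gaussian sphere at r = 79 cm (r > 32.1 cm, enclosing the whole shell).
Q_enc = ρ·(4π/3)(b³ − a³) = (3.45e-4)·(4π/3)·((0.321)³ − (0.121)³) = 4.524e-5 C.
Applying ∮E·dA = Q_enc/ε₀ with Φ = E(4πr²):
E = k|Q_enc|/r² = (8.99×10^9)(4.524e-5)/(0.79)² = 6.52×10^5 N/C.

|E| = 6.52×10^5 N/C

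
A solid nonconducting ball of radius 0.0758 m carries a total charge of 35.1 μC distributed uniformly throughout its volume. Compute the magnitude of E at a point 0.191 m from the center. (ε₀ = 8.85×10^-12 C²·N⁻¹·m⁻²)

8.65e6 N/C

By spherical symmetry E is radial; choose a Gaussian sphere of radius r = 0.191 m (r > R, so the entire charge is enclosed).
Q_enc = 35.1 μC = 3.51×10^-5 C.
Applying ∮E·dA = Q_enc/ε₀ with Φ = E(4πr²):
E = |Q_enc|/(4πε₀r²) = (3.51×10^-5)/(4π·8.85×10^-12·(0.191)²) = 8.65×10^6 N/C.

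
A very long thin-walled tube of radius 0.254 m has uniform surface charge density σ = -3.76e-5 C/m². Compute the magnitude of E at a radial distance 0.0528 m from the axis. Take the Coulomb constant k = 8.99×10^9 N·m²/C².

Coaxial Gaussian cylinder, radius r = 0.0528 m, length L (r < 0.254 m, inside the shell).
All the surface charge lies outside this cylinder: Q_enc = 0, hence E = 0.

|E| = 0 V/m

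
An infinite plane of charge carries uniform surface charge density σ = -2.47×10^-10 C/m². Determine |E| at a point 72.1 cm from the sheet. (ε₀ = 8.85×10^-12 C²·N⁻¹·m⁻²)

|E| ≈ 14 N/C

By planar symmetry E is perpendicular to the sheet and uniform; use a Gaussian pillbox with flat faces of area A on each side of the sheet.
Only the two end caps contribute flux: Φ = 2EA. With Q_enc = σA, Gauss's law gives E = |σ|/(2ε₀).
E = |σ|/(2ε₀) = (2.47e-10)/(2·8.85×10^-12) = 14 N/C.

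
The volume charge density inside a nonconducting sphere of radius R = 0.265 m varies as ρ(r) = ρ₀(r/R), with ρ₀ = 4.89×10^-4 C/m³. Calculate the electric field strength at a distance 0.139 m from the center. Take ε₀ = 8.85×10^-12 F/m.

E = 1.01e6 N/C

Symmetry ⇒ E = E(r) r̂. Gaussian sphere of radius r = 0.139 m (r < R).
Integrate the density: Q_enc = 4π ∫₀^r ρ₀(r'/R)^1 r'² dr' = 4πρ₀ r^4/(4·R) = 2.164×10^-6 C.
Gauss's law: E·4πr² = Q_enc/ε₀.
E = |Q_enc|/(4πε₀r²) = (2.164×10^-6)/(4π·8.85×10^-12·(0.139)²) = 1.01e6 N/C.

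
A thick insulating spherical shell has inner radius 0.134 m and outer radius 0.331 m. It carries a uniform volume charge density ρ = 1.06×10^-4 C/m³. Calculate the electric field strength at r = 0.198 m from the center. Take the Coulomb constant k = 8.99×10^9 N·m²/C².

Symmetry ⇒ E = E(r) r̂. Gaussian sphere of radius r = 0.198 m (within the shell material, 0.134 m < r < 0.331 m).
Only the shell between 0.134 m and r is enclosed: Q_enc = ρ·(4π/3)(r³ − a³) = (1.06×10^-4)·(4π/3)·((0.198)³ − (0.134)³) = 2.378×10^-6 C.
Applying ∮E·dA = Q_enc/ε₀ with Φ = E(4πr²):
E = k|Q_enc|/r² = (8.99×10^9)(2.378e-6)/(0.198)² = 5.45×10^5 N/C.

E = 5.45e5 N/C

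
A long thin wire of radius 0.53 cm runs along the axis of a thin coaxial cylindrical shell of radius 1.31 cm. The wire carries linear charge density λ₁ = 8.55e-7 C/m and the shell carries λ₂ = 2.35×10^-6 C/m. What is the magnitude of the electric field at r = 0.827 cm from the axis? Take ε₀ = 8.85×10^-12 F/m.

1.86×10^6 N/C

Choose a coaxial cylinder of radius r = 0.827 cm (arbitrary length L) as the Gaussian surface (between the conductors, 0.53 cm < r < 1.31 cm).
The shell at 1.31 cm lies outside the Gaussian surface, so λ_enc = λ₁ = 8.55e-7 C/m.
Gauss's law: E·2πrL = λ_enc L/ε₀.
E = |λ_enc|/(2πε₀r) = (8.55×10^-7)/(2π·8.85×10^-12·0.00827) = 1.86×10^6 N/C.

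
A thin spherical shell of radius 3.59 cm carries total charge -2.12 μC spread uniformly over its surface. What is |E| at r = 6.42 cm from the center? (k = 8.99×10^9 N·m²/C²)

|E| = 4.62e6 V/m

Symmetry ⇒ E = E(r) r̂. Gaussian sphere of radius r = 6.42 cm (r > 3.59 cm).
The entire shell is enclosed: Q_enc = -2.12×10^-6 C.
Gauss's law: E·4πr² = Q_enc/ε₀.
E = k|Q_enc|/r² = (8.99×10^9)(2.12e-6)/(0.0642)² = 4.62e6 N/C.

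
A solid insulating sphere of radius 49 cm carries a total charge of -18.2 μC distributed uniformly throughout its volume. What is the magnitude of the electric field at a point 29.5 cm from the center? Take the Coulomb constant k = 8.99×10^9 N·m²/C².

4.10×10^5 N/C

By spherical symmetry E is radial; choose a Gaussian sphere of radius r = 29.5 cm (r < R).
For a uniform sphere the enclosed fraction is (r/R)³, so Q_enc = (-18.2 μC)(0.295/0.49)³ = -3.971e-6 C.
Gauss's law: E·4πr² = Q_enc/ε₀.
E = k|Q_enc|/r² = (8.99×10^9)(3.971e-6)/(0.295)² = 4.10×10^5 N/C.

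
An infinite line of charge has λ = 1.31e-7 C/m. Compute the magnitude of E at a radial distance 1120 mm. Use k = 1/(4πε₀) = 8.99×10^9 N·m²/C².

Coaxial Gaussian cylinder, radius r = 1120 mm, length L.
Q_enc = λL, so λ_enc = 1.31×10^-7 C/m.
Since E is radial and uniform over the curved surface, Φ = E·2πrL = Q_enc/ε₀ = λ_enc L/ε₀.
E = 2k|λ_enc|/r = 2(8.99×10^9)(1.31×10^-7)/(1.12) = 2.10×10^3 N/C.

E ≈ 2.10×10^3 N/C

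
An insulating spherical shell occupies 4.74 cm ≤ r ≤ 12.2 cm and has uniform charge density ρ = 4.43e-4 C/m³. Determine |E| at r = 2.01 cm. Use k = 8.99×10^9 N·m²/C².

Take a concentric spherical Gaussian surface of radius r = 2.01 cm (r < 4.74 cm, inside the empty cavity).
Q_enc = 0 (all charge lies at larger r); Gauss's law gives E = 0.

|E| = 0 N/C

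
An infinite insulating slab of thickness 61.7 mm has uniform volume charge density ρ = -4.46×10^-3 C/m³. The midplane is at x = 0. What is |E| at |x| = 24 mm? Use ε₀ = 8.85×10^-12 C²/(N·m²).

E ≈ 1.21×10^7 N/C

By symmetry E is perpendicular to the slab. A Gaussian pillbox from −24 mm to +24 mm (face area A) lies entirely within the slab.
Q_enc = ρ·(2x)·A and flux = 2EA, so 2EA = 2ρxA/ε₀ ⇒ E = |ρ|x/ε₀.
E = (4.46×10^-3)(0.024)/(8.85×10^-12) = 1.21×10^7 N/C.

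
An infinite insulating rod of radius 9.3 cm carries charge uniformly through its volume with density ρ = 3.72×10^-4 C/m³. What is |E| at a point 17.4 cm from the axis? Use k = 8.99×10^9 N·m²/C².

|E| = 1.04×10^6 N/C

By cylindrical symmetry E is radial; use a coaxial Gaussian cylinder of radius 17.4 cm and length L (r > 9.3 cm, full cross-section enclosed).
λ_enc = ρ·πR² = (3.72×10^-4)π(0.093)² = 1.011e-5 C/m.
Since E is radial and uniform over the curved surface, Φ = E·2πrL = Q_enc/ε₀ = λ_enc L/ε₀.
E = 2k|λ_enc|/r = 2(8.99×10^9)(1.011e-5)/(0.174) = 1.04e6 N/C.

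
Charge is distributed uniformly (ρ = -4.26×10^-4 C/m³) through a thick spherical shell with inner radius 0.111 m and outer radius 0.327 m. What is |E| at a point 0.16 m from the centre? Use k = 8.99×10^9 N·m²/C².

Symmetry ⇒ E = E(r) r̂. Gaussian sphere of radius r = 0.16 m (within the shell material, 0.111 m < r < 0.327 m).
Enclosed charge is the volume from a to r: Q_enc = (4π/3)ρ(r³ − a³) = -4.869×10^-6 C.
By Gauss's law, ∮E·dA = E·4πr² = Q_enc/ε₀.
E = k|Q_enc|/r² = (8.99×10^9)(4.869e-6)/(0.16)² = 1.71×10^6 N/C.

|E| = 1.71e6 V/m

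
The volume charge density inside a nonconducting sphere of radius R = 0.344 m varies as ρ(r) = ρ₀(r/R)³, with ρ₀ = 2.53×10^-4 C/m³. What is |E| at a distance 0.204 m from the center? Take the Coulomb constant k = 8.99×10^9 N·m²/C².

E ≈ 2.03e5 N/C

Symmetry ⇒ E = E(r) r̂. Gaussian sphere of radius r = 0.204 m (r < R).
Integrate the density: Q_enc = 4π ∫₀^r ρ₀(r'/R)^3 r'² dr' = 4πρ₀ r^6/(6·R³) = 9.382e-7 C.
Since E is radial and uniform over the Gaussian sphere, Φ = E·4πr² = Q_enc/ε₀.
E = k|Q_enc|/r² = (8.99×10^9)(9.382×10^-7)/(0.204)² = 2.03e5 N/C.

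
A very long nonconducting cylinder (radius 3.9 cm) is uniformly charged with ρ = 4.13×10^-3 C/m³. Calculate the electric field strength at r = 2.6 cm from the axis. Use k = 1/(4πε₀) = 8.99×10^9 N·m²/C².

|E| ≈ 6.07×10^6 N/C

Choose a coaxial cylinder of radius r = 2.6 cm (arbitrary length L) as the Gaussian surface (r < R).
Enclosed charge per unit length: λ_enc = ρ·πr² = (4.13e-3)π(0.026)² = 8.771e-6 C/m.
By Gauss's law (flux through the curved wall only), E·2πrL = λ_enc L/ε₀.
E = 2k|λ_enc|/r = 2(8.99×10^9)(8.771e-6)/(0.026) = 6.07×10^6 N/C.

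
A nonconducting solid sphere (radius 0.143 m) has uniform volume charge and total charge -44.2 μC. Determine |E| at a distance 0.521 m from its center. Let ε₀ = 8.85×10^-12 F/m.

E = 1.46e6 N/C

Use a concentric Gaussian sphere at r = 0.521 m (r > R, so the entire charge is enclosed).
Q_enc = -44.2 μC = -4.42×10^-5 C.
By Gauss's law, ∮E·dA = E·4πr² = Q_enc/ε₀.
E = |Q_enc|/(4πε₀r²) = (4.42×10^-5)/(4π·8.85×10^-12·(0.521)²) = 1.46e6 N/C.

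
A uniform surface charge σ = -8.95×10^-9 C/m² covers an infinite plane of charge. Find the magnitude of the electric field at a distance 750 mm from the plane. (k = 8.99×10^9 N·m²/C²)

|E| ≈ 506 N/C

Choose a cylindrical pillbox piercing the sheet, end faces (area A) parallel to it.
Flux Φ = 2EA and Q_enc = σA, so 2EA = σA/ε₀ ⇒ E = |σ|/(2ε₀), independent of distance.
E = 2πk|σ| = 2π(8.99×10^9)(8.95×10^-9) = 506 N/C.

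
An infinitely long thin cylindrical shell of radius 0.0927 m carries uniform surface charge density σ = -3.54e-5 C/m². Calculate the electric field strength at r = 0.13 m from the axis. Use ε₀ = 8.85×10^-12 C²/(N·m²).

2.85e6 V/m

Take a coaxial cylindrical Gaussian surface of radius r = 0.13 m and length L (r > 0.0927 m).
The whole shell is enclosed: λ_enc = σ·2πR = (-3.54×10^-5)·2π·(0.0927) = -2.062e-5 C/m.
Since E is radial and uniform over the curved surface, Φ = E·2πrL = Q_enc/ε₀ = λ_enc L/ε₀.
E = |λ_enc|/(2πε₀r) = (2.062e-5)/(2π·8.85×10^-12·0.13) = 2.85×10^6 N/C.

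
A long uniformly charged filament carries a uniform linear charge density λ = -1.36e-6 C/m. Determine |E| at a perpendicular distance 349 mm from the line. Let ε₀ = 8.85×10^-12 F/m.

Coaxial Gaussian cylinder, radius r = 349 mm, length L.
Q_enc = λL, so λ_enc = -1.36×10^-6 C/m.
By Gauss's law (flux through the curved wall only), E·2πrL = λ_enc L/ε₀.
E = |λ_enc|/(2πε₀r) = (1.36×10^-6)/(2π·8.85×10^-12·0.349) = 7.01×10^4 N/C.

7.01e4 N/C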